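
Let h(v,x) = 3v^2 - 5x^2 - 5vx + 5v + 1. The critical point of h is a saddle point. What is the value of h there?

-8/17

∂h/∂v = 6v - 5x + 5 = 0 and ∂h/∂x = -5v - 10x = 0, so (v, x) = (-10/17, 5/17).
The Hessian has h_{vv} = 6, h_{xx} = -10, h_{vx} = -5, giving D = -85 < 0, so the point is a saddle point.
h(-10/17, 5/17) = -8/17.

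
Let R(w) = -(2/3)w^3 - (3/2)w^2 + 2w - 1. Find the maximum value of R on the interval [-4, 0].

R'(w) = -2w^2 - 3w + 2, whose only zero in [-4, 0] is w = -2.
Candidates: R(-4) = 29/3,  R(-2) = -17/3,  R(0) = -1.
The maximum over the interval is 29/3, attained at w = -4.

29/3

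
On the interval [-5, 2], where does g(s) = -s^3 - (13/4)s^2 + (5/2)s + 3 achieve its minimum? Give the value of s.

The derivative is -3s^2 - (13/2)s + 5/2, which vanishes at s = -5/2 and s = 1/3.
Evaluating at the critical points and endpoints: g(-5) = 137/4; g(-5/2) = -127/16; g(1/3) = 371/108; g(2) = -13.
So the minimum is g(2) = -13.

2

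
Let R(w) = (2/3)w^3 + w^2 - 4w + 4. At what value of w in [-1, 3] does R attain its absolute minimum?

Differentiating, R'(w) = 2w^2 + 2w - 4; whose only zero in [-1, 3] is w = 1.
Candidates: R(-1) = 25/3; R(1) = 5/3; R(3) = 19.
Hence the absolute minimum is 5/3 at w = 1.

1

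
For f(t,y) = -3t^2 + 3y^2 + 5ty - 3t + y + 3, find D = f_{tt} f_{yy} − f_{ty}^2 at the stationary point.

∂f/∂t = -6t + 5y - 3 = 0 and ∂f/∂y = 5t + 6y + 1 = 0, so (t, y) = (-23/61, 9/61).
The Hessian has f_{tt} = -6, f_{yy} = 6, f_{ty} = 5, giving D = -61 < 0, so the point is a saddle point.
D = (-6)·(6) − (5)^2 = -61.

-61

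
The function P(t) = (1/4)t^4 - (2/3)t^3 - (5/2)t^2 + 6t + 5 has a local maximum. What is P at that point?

97/12

P'(t) = t^3 - 2t^2 - 5t + 6. Setting P'(t) = 0 gives t ∈ {-2, 1, 3}.
Since P''(t) = 3t^2 - 4t - 5, we get P''(-2) = 15 > 0 ⇒ local minimum; P''(1) = -6 < 0 ⇒ local maximum; P''(3) = 10 > 0 ⇒ local minimum.
So the local maximum value is P(1) = 97/12.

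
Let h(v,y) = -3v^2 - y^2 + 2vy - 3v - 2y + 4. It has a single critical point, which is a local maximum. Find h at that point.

∂h/∂v = -6v + 2y - 3 = 0 and ∂h/∂y = 2v - 2y - 2 = 0, so (v, y) = (-5/4, -9/4).
The Hessian has h_{vv} = -6, h_{yy} = -2, h_{vy} = 2, giving D = 8 > 0 with h_{vv} < 0, so the point is a local maximum.
h(-5/4, -9/4) = 65/8.

65/8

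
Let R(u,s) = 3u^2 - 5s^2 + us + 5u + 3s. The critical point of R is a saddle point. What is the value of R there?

∂R/∂u = 6u + s + 5 = 0 and ∂R/∂s = u - 10s + 3 = 0, so (u, s) = (-53/61, 13/61).
The Hessian has R_{uu} = 6, R_{ss} = -10, R_{us} = 1, giving D = -61 < 0, so the point is a saddle point.
R(-53/61, 13/61) = -113/61.

-113/61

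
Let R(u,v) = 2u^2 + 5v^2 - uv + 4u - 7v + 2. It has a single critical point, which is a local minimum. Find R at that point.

∂R/∂u = 4u - v + 4 = 0 and ∂R/∂v = -u + 10v - 7 = 0, so (u, v) = (-11/13, 8/13).
The Hessian has R_{uu} = 4, R_{vv} = 10, R_{uv} = -1, giving D = 39 > 0 with R_{uu} > 0, so the point is a local minimum.
R(-11/13, 8/13) = -24/13.

-24/13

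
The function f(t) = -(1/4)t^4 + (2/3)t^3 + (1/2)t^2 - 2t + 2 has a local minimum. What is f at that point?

f'(t) = -t^3 + 2t^2 + t - 2. Setting f'(t) = 0 gives t ∈ {-1, 1, 2}.
f''(t) = -3t^2 + 4t + 1. f''(-1) = -6 < 0 ⇒ local maximum; f''(1) = 2 > 0 ⇒ local minimum; f''(2) = -3 < 0 ⇒ local maximum.
So the local minimum value is f(1) = 11/12.

11/12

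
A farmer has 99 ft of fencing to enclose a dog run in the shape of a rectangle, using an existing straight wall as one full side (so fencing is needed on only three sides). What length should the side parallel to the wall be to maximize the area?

99/2

Let the sides perpendicular to the wall have length x and the parallel side y, so 2x + y = 99 and the area is A = xy = x(99 − 2x).
A'(x) = 99 − 4x = 0 gives x = 99/4, and A''(x) = −4 < 0 confirms a maximum.
Then y = 99 − 2·99/4 = 99/2 and A = 9801/8.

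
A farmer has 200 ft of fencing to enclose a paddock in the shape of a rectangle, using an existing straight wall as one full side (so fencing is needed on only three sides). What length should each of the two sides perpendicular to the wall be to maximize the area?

50

Let the sides perpendicular to the wall have length x and the parallel side y, so 2x + y = 200 and the area is A = xy = x(200 − 2x).
A'(x) = 200 − 4x = 0 gives x = 50, and A''(x) = −4 < 0 confirms a maximum.
Then y = 200 − 2·50 = 100 and A = 5000.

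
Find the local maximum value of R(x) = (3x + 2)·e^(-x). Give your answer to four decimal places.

By the product rule, R'(x) = (-3x + 1)·e^(-x). Since e^(-x) > 0, the only critical point is x = 1/3.
R''(1/3) has the same sign as -3 < 0, so this is a local maximum.
R(1/3) = (3)·e^(-1/3) ≈ 2.1496.

2.1496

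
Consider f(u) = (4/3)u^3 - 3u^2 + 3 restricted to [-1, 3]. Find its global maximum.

Differentiating, f'(u) = 4u^2 - 6u; which vanishes at u = 0 and u = 3/2.
Evaluating at the critical points and endpoints: f(-1) = -4/3,  f(0) = 3,  f(3/2) = 3/4,  f(3) = 12.
Hence the absolute maximum is 12 at u = 3.

12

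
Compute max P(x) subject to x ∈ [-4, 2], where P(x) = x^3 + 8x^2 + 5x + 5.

55

Differentiating, P'(x) = 3x^2 + 16x + 5; whose only zero in [-4, 2] is x = -1/3.
Compare values at every candidate in [-4, 2]: P(-4) = 49; P(-1/3) = 113/27; P(2) = 55.
The maximum over the interval is 55, attained at x = 2.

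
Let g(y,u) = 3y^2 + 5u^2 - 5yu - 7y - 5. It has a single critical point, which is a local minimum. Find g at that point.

∂g/∂y = 6y - 5u - 7 = 0 and ∂g/∂u = -5y + 10u = 0, so (y, u) = (2, 1).
The Hessian has g_{yy} = 6, g_{uu} = 10, g_{yu} = -5, giving D = 35 > 0 with g_{yy} > 0, so the point is a local minimum.
g(2, 1) = -12.

-12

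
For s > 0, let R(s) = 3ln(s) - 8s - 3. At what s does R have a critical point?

R'(s) = 3/s − 8 = 0 gives s = 3/8.
R''(s) = -3/s², which is negative for s > 0, so this is a local maximum.
R(3/8) = 3·ln(3/8) - 3 - 3 ≈ -8.9425.

3/8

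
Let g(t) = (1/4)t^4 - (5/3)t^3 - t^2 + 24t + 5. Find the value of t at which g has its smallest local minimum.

-2

g'(t) = t^3 - 5t^2 - 2t + 24 = 0 at t = -2, 3, 4.
Since g''(t) = 3t^2 - 10t - 2, we get g''(-2) = 30 > 0 ⇒ local minimum; g''(3) = -5 < 0 ⇒ local maximum; g''(4) = 6 > 0 ⇒ local minimum.
So the smallest local minimum value is g(-2) = -89/3.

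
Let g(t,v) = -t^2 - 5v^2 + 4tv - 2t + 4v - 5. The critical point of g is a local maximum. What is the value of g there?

∂g/∂t = -2t + 4v - 2 = 0 and ∂g/∂v = 4t - 10v + 4 = 0, so (t, v) = (-1, 0).
The Hessian has g_{tt} = -2, g_{vv} = -10, g_{tv} = 4, giving D = 4 > 0 with g_{tt} < 0, so the point is a local maximum.
g(-1, 0) = -4.

-4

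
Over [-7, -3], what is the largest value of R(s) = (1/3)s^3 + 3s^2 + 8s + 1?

-13/3

The derivative is s^2 + 6s + 8, whose only zero in [-7, -3] is s = -4.
Evaluating at the critical points and endpoints: R(-7) = -67/3,  R(-4) = -13/3,  R(-3) = -5.
The maximum over the interval is -13/3, attained at s = -4.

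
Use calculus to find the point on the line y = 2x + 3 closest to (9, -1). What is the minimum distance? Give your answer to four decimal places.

Minimize D(x)^2 = (x - 9)^2 + (2x + 4)^2.
d/dx[D^2] = 2(x - 9) + 2·2·(2x + 4) = 0 ⇒ x = 1/5.
Then y = 17/5 and the distance is √(484/5) ≈ 9.8387.

9.8387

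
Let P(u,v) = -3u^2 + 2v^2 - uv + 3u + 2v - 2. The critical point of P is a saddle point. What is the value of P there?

∂P/∂u = -6u - v + 3 = 0 and ∂P/∂v = -u + 4v + 2 = 0, so (u, v) = (14/25, -9/25).
The Hessian has P_{uu} = -6, P_{vv} = 4, P_{uv} = -1, giving D = -25 < 0, so the point is a saddle point.
P(14/25, -9/25) = -38/25.

-38/25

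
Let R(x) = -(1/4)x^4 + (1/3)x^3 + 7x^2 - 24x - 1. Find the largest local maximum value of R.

365/3

R'(x) = -x^3 + x^2 + 14x - 24. Setting R'(x) = 0 gives x ∈ {-4, 2, 3}.
Since R''(x) = -3x^2 + 2x + 14, we get R''(-4) = -42 < 0 ⇒ local maximum; R''(2) = 6 > 0 ⇒ local minimum; R''(3) = -7 < 0 ⇒ local maximum.
Thus R has its largest local maximum at x = -4, with value 365/3.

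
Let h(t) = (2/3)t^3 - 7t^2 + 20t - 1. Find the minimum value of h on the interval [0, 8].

-1

h'(t) = 2t^2 - 14t + 20, which vanishes at t = 2 and t = 5.
Evaluating at the critical points and endpoints: h(0) = -1, h(2) = 49/3, h(5) = 22/3, h(8) = 157/3.
The minimum over the interval is -1, attained at t = 0.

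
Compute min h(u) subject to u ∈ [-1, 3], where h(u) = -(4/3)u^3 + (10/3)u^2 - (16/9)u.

The derivative is -4u^2 + (20/3)u - 16/9, which vanishes at u = 1/3 and u = 4/3.
Evaluating at the critical points and endpoints: h(-1) = 58/9,  h(1/3) = -22/81,  h(4/3) = 32/81,  h(3) = -34/3.
So the minimum is h(3) = -34/3.

-34/3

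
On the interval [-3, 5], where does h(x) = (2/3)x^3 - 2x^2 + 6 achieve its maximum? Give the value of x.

5

Differentiating, h'(x) = 2x^2 - 4x; which vanishes at x = 0 and x = 2.
Evaluating at the critical points and endpoints: h(-3) = -30, h(0) = 6, h(2) = 10/3, h(5) = 118/3.
Hence the absolute maximum is 118/3 at x = 5.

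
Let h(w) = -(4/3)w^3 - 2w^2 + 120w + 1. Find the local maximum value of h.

h'(w) = -4w^2 - 4w + 120. Setting h'(w) = 0 gives w ∈ {-6, 5}.
Since h''(w) = -8w - 4, we get h''(-6) = 44 > 0 ⇒ local minimum; h''(5) = -44 < 0 ⇒ local maximum.
Thus h has its local maximum at w = 5, with value 1153/3.

1153/3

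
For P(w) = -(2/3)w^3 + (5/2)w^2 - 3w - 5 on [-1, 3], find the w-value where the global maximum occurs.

Differentiating, P'(w) = -2w^2 + 5w - 3; which vanishes at w = 1 and w = 3/2.
Candidates: P(-1) = 7/6,  P(1) = -37/6,  P(3/2) = -49/8,  P(3) = -19/2.
The maximum over the interval is 7/6, attained at w = -1.

-1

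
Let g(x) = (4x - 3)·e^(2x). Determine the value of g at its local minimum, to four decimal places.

-3.2974

g'(x) = 4·e^(2x) + (4x - 3)·2·e^(2x) = (8x - 2)·e^(2x). Since e^(2x) > 0, the only critical point is x = 1/4.
g''(1/4) has the same sign as 8 > 0, so this is a local minimum.
g(1/4) = (-2)·e^(1/2) ≈ -3.2974.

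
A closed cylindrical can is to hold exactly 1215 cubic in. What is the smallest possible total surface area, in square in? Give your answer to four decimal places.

630.3263

With radius r and height h, πr²h = 1215 so h = 1215/(πr²), and S(r) = 2πr² + 2πrh = 2πr² + 2·1215/r.
S'(r) = 4πr − 2·1215/r² = 0 ⇒ r³ = 1215/(2π), so r ≈ 5.7827 and h = 2r ≈ 11.5654.
S''(r) = 4π + 4·1215/r³ > 0, so this is the minimum; S ≈ 630.3263.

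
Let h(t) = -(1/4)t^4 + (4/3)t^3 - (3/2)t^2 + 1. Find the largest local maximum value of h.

13/4

h'(t) = -t^3 + 4t^2 - 3t. Setting h'(t) = 0 gives t ∈ {0, 1, 3}.
h''(t) = -3t^2 + 8t - 3. h''(0) = -3 < 0 ⇒ local maximum; h''(1) = 2 > 0 ⇒ local minimum; h''(3) = -6 < 0 ⇒ local maximum.
Thus h has its largest local maximum at t = 3, with value 13/4.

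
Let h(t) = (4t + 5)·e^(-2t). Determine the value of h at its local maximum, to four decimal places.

Differentiating with the product rule gives h'(t) = (-8t - 6)·e^(-2t). Since e^(-2t) > 0, the only critical point is t = -3/4.
h''(-3/4) has the same sign as -8 < 0, so this is a local maximum.
h(-3/4) = (2)·e^(3/2) ≈ 8.9634.

8.9634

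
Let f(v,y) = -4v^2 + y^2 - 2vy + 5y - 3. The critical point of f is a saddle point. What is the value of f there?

∂f/∂v = -8v - 2y = 0 and ∂f/∂y = -2v + 2y + 5 = 0, so (v, y) = (1/2, -2).
The Hessian has f_{vv} = -8, f_{yy} = 2, f_{vy} = -2, giving D = -20 < 0, so the point is a saddle point.
f(1/2, -2) = -8.

-8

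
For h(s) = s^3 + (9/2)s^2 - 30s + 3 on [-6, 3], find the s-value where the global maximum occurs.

The derivative is 3s^2 + 9s - 30, which vanishes at s = -5 and s = 2.
Compare values at every candidate in [-6, 3]: h(-6) = 129,  h(-5) = 281/2,  h(2) = -31,  h(3) = -39/2.
The maximum over the interval is 281/2, attained at s = -5.

-5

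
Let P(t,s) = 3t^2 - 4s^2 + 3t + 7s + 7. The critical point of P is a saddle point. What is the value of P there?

149/16

∂P/∂t = 6t + 3 = 0 and ∂P/∂s = -8s + 7 = 0, so (t, s) = (-1/2, 7/8).
The Hessian has P_{tt} = 6, P_{ss} = -8, P_{ts} = 0, giving D = -48 < 0, so the point is a saddle point.
P(-1/2, 7/8) = 149/16.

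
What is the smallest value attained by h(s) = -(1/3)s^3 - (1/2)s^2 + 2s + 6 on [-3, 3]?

-3/2

The derivative is -s^2 - s + 2, which vanishes at s = -2 and s = 1.
Evaluating at the critical points and endpoints: h(-3) = 9/2; h(-2) = 8/3; h(1) = 43/6; h(3) = -3/2.
The minimum over the interval is -3/2, attained at s = 3.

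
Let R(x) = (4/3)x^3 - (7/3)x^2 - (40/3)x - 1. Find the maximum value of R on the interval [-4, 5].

122/3

Differentiating, R'(x) = 4x^2 - (14/3)x - 40/3; which vanishes at x = -4/3 and x = 5/2.
Compare values at every candidate in [-4, 5]: R(-4) = -211/3; R(-4/3) = 767/81; R(5/2) = -337/12; R(5) = 122/3.
The maximum over the interval is 122/3, attained at x = 5.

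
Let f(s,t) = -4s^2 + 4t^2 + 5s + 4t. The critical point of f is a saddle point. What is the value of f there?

∂f/∂s = -8s + 5 = 0 and ∂f/∂t = 8t + 4 = 0, so (s, t) = (5/8, -1/2).
The Hessian has f_{ss} = -8, f_{tt} = 8, f_{st} = 0, giving D = -64 < 0, so the point is a saddle point.
f(5/8, -1/2) = 9/16.

9/16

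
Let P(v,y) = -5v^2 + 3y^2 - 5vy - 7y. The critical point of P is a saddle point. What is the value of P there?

-49/17

∂P/∂v = -10v - 5y = 0 and ∂P/∂y = -5v + 6y - 7 = 0, so (v, y) = (-7/17, 14/17).
The Hessian has P_{vv} = -10, P_{yy} = 6, P_{vy} = -5, giving D = -85 < 0, so the point is a saddle point.
P(-7/17, 14/17) = -49/17.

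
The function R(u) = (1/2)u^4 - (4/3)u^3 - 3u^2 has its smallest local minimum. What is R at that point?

-45/2

R'(u) = 2u^3 - 4u^2 - 6u = 0 at u = -1, 0, 3.
R''(u) = 6u^2 - 8u - 6. R''(-1) = 8 > 0 ⇒ local minimum; R''(0) = -6 < 0 ⇒ local maximum; R''(3) = 24 > 0 ⇒ local minimum.
So the smallest local minimum value is R(3) = -45/2.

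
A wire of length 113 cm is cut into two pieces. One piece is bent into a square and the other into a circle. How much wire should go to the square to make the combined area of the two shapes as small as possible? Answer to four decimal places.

63.2912

Let x be the length used for the square. Square side x/4; circle radius (113−x)/(2π).
A(x) = (x/4)² + π·((113−x)/(2π))² = x²/16 + (113−x)²/(4π) for 0 ≤ x ≤ 113. A'(x) = x/8 − (113−x)/(2π) = 0 gives x = 4·113/(π+4) ≈ 63.2912.
A'' = 1/8 + 1/(2π) > 0, so this gives the minimum combined area; x ≈ 63.2912 cm to the square.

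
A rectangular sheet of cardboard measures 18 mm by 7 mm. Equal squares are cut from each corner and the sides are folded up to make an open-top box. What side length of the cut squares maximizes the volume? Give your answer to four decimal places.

With cut size x, the volume is V(x) = x(18 − 2x)(7 − 2x) for 0 < x < 3.5.
V'(x) = 12x^2 − 100x + 126. Setting V'(x) = 0 gives x ≈ 1.5473 (the root in (0, 3.5)).
V''(x) = 24x − 100 is negative there, so this is the maximum; V ≈ 90.0707.

1.5473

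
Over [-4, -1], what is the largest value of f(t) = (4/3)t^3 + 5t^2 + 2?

149/12

The derivative is 4t^2 + 10t, whose only zero in [-4, -1] is t = -5/2.
Candidates: f(-4) = -10/3; f(-5/2) = 149/12; f(-1) = 17/3.
The maximum over the interval is 149/12, attained at t = -5/2.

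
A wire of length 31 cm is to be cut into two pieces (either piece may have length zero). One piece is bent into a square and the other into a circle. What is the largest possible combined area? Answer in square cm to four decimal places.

Let x be the length used for the square. Square side x/4; circle radius (31−x)/(2π).
A(x) = (x/4)² + π·((31−x)/(2π))² = x²/16 + (31−x)²/(4π) for 0 ≤ x ≤ 31. A'(x) = x/8 − (31−x)/(2π) = 0 gives x = 4·31/(π+4) ≈ 17.3631.
A'' > 0, so the interior critical point is a minimum; the maximum is at an endpoint. A(0) = 76.4740 and A(31) = 60.0625, so the largest area is 76.4740.

76.4740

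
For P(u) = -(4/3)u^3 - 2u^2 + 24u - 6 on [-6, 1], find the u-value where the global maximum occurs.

P'(u) = -4u^2 - 4u + 24, whose only zero in [-6, 1] is u = -3.
Compare values at every candidate in [-6, 1]: P(-6) = 66,  P(-3) = -60,  P(1) = 44/3.
So the maximum is P(-6) = 66.

-6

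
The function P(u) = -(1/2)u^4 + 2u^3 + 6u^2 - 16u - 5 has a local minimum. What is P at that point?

-27/2

Critical points: P'(u) = -2u^3 + 6u^2 + 12u - 16 vanishes at u = -2, 1, 4.
Second-derivative test with P''(u) = -6u^2 + 12u + 12: P''(-2) = -36 < 0 ⇒ local maximum; P''(1) = 18 > 0 ⇒ local minimum; P''(4) = -36 < 0 ⇒ local maximum.
So the local minimum value is P(1) = -27/2.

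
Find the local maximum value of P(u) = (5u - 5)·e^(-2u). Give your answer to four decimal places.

0.1245

P'(u) = 5·e^(-2u) + (5u - 5)·(-2)·e^(-2u) = (-10u + 15)·e^(-2u). Since e^(-2u) > 0, the only critical point is u = 3/2.
P''(3/2) has the same sign as -10 < 0, so this is a local maximum.
P(3/2) = (5/2)·e^(-3) ≈ 0.1245.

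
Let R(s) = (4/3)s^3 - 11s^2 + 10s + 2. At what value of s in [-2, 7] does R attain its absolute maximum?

R'(s) = 4s^2 - 22s + 10, which vanishes at s = 1/2 and s = 5.
Evaluating at the critical points and endpoints: R(-2) = -218/3, R(1/2) = 53/12, R(5) = -169/3, R(7) = -29/3.
The maximum over the interval is 53/12, attained at s = 1/2.

1/2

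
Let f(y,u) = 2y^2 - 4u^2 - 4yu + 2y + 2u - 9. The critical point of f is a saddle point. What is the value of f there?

∂f/∂y = 4y - 4u + 2 = 0 and ∂f/∂u = -4y - 8u + 2 = 0, so (y, u) = (-1/6, 1/3).
The Hessian has f_{yy} = 4, f_{uu} = -8, f_{yu} = -4, giving D = -48 < 0, so the point is a saddle point.
f(-1/6, 1/3) = -53/6.

-53/6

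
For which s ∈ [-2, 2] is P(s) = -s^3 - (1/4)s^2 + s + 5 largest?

-2

Differentiating, P'(s) = -3s^2 - (1/2)s + 1; which vanishes at s = -2/3 and s = 1/2.
Evaluating at the critical points and endpoints: P(-2) = 10, P(-2/3) = 122/27, P(1/2) = 85/16, P(2) = -2.
The maximum over the interval is 10, attained at s = -2.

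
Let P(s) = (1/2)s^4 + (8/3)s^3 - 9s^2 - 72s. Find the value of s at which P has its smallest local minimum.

P'(s) = 2s^3 + 8s^2 - 18s - 72. Setting P'(s) = 0 gives s ∈ {-4, -3, 3}.
Since P''(s) = 6s^2 + 16s - 18, we get P''(-4) = 14 > 0 ⇒ local minimum; P''(-3) = -12 < 0 ⇒ local maximum; P''(3) = 84 > 0 ⇒ local minimum.
So the smallest local minimum value is P(3) = -369/2.

3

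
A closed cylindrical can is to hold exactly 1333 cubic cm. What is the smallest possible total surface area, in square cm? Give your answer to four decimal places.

With radius r and height h, πr²h = 1333 so h = 1333/(πr²), and S(r) = 2πr² + 2πrh = 2πr² + 2·1333/r.
S'(r) = 4πr − 2·1333/r² = 0 ⇒ r³ = 1333/(2π), so r ≈ 5.9642 and h = 2r ≈ 11.9283.
S''(r) = 4π + 4·1333/r³ > 0, so this is the minimum; S ≈ 670.5039.

670.5039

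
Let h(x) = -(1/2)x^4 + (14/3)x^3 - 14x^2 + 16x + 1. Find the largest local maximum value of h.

35/3

h'(x) = -2x^3 + 14x^2 - 28x + 16. Setting h'(x) = 0 gives x ∈ {1, 2, 4}.
Second-derivative test with h''(x) = -6x^2 + 28x - 28: h''(1) = -6 < 0 ⇒ local maximum; h''(2) = 4 > 0 ⇒ local minimum; h''(4) = -12 < 0 ⇒ local maximum.
Thus h has its largest local maximum at x = 4, with value 35/3.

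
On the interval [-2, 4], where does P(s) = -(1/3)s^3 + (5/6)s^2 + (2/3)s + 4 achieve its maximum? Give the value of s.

-2

Differentiating, P'(s) = -s^2 + (5/3)s + 2/3; which vanishes at s = -1/3 and s = 2.
Candidates: P(-2) = 26/3, P(-1/3) = 629/162, P(2) = 6, P(4) = -4/3.
The maximum over the interval is 26/3, attained at s = -2.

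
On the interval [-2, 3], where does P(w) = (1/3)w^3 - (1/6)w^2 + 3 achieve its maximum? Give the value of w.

3

The derivative is w^2 - (1/3)w, which vanishes at w = 0 and w = 1/3.
Evaluating at the critical points and endpoints: P(-2) = -1/3, P(0) = 3, P(1/3) = 485/162, P(3) = 21/2.
Hence the absolute maximum is 21/2 at w = 3.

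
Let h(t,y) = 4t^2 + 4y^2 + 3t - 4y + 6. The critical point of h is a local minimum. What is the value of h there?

∂h/∂t = 8t + 3 = 0 and ∂h/∂y = 8y - 4 = 0, so (t, y) = (-3/8, 1/2).
The Hessian has h_{tt} = 8, h_{yy} = 8, h_{ty} = 0, giving D = 64 > 0 with h_{tt} > 0, so the point is a local minimum.
h(-3/8, 1/2) = 71/16.

71/16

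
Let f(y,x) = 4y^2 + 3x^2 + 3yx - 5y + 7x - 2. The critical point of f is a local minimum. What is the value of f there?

-454/39

∂f/∂y = 8y + 3x - 5 = 0 and ∂f/∂x = 3y + 6x + 7 = 0, so (y, x) = (17/13, -71/39).
The Hessian has f_{yy} = 8, f_{xx} = 6, f_{yx} = 3, giving D = 39 > 0 with f_{yy} > 0, so the point is a local minimum.
f(17/13, -71/39) = -454/39.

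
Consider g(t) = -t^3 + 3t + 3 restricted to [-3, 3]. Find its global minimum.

-15

Differentiating, g'(t) = -3t^2 + 3; which vanishes at t = -1 and t = 1.
Candidates: g(-3) = 21; g(-1) = 1; g(1) = 5; g(3) = -15.
So the minimum is g(3) = -15.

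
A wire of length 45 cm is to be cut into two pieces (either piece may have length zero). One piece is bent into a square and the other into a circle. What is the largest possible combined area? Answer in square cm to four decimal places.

Let x be the length used for the square. Square side x/4; circle radius (45−x)/(2π).
A(x) = (x/4)² + π·((45−x)/(2π))² = x²/16 + (45−x)²/(4π) for 0 ≤ x ≤ 45. A'(x) = x/8 − (45−x)/(2π) = 0 gives x = 4·45/(π+4) ≈ 25.2045.
A'' > 0, so the interior critical point is a minimum; the maximum is at an endpoint. A(0) = 161.1444 and A(45) = 126.5625, so the largest area is 161.1444.

161.1444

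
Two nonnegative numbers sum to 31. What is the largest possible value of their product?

961/4

With x + y = 31, the product is P(x) = x(31 − x).
P'(x) = 31 − 2x = 0 gives x = 31/2; P'' = −2 < 0, so this is the maximum.
P = 31/2·31/2 = 961/4.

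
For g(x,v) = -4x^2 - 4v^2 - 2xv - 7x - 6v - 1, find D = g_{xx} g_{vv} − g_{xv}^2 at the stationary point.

60

∂g/∂x = -8x - 2v - 7 = 0 and ∂g/∂v = -2x - 8v - 6 = 0, so (x, v) = (-11/15, -17/30).
The Hessian has g_{xx} = -8, g_{vv} = -8, g_{xv} = -2, giving D = 60 > 0 with g_{xx} < 0, so the point is a local maximum.
D = (-8)·(-8) − (-2)^2 = 60.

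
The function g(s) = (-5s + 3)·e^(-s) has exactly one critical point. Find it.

8/5

g'(s) = (-5)·e^(-s) + (-5s + 3)·(-1)·e^(-s) = (5s - 8)·e^(-s). Since e^(-s) > 0, the only critical point is s = 8/5.
g''(8/5) has the same sign as 5 > 0, so this is a local minimum.
g(8/5) = (-5)·e^(-8/5) ≈ -1.0095.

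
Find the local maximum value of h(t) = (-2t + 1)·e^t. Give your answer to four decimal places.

1.2131

By the product rule, h'(t) = (-2t - 1)·e^t. Since e^t > 0, the only critical point is t = -1/2.
h''(-1/2) has the same sign as -2 < 0, so this is a local maximum.
h(-1/2) = (2)·e^(-1/2) ≈ 1.2131.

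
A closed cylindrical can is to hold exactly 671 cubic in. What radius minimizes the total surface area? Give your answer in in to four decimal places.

With radius r and height h, πr²h = 671 so h = 671/(πr²), and S(r) = 2πr² + 2πrh = 2πr² + 2·671/r.
S'(r) = 4πr − 2·671/r² = 0 ⇒ r³ = 671/(2π), so r ≈ 4.7444 and h = 2r ≈ 9.4888.
S''(r) = 4π + 4·671/r³ > 0, so this is the minimum; S ≈ 424.2901.

4.7444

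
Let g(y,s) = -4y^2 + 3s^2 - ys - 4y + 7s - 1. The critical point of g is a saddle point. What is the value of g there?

∂g/∂y = -8y - s - 4 = 0 and ∂g/∂s = -y + 6s + 7 = 0, so (y, s) = (-17/49, -60/49).
The Hessian has g_{yy} = -8, g_{ss} = 6, g_{ys} = -1, giving D = -49 < 0, so the point is a saddle point.
g(-17/49, -60/49) = -225/49.

-225/49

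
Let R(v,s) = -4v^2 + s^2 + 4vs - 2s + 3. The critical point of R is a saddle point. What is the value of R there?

5/2

∂R/∂v = -8v + 4s = 0 and ∂R/∂s = 4v + 2s - 2 = 0, so (v, s) = (1/4, 1/2).
The Hessian has R_{vv} = -8, R_{ss} = 2, R_{vs} = 4, giving D = -32 < 0, so the point is a saddle point.
R(1/4, 1/2) = 5/2.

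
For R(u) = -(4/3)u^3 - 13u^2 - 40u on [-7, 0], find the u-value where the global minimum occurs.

Differentiating, R'(u) = -4u^2 - 26u - 40; which vanishes at u = -4 and u = -5/2.
Compare values at every candidate in [-7, 0]: R(-7) = 301/3,  R(-4) = 112/3,  R(-5/2) = 475/12,  R(0) = 0.
The minimum over the interval is 0, attained at u = 0.

0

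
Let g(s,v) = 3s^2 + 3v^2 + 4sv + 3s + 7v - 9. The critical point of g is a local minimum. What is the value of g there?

-27/2

∂g/∂s = 6s + 4v + 3 = 0 and ∂g/∂v = 4s + 6v + 7 = 0, so (s, v) = (1/2, -3/2).
The Hessian has g_{ss} = 6, g_{vv} = 6, g_{sv} = 4, giving D = 20 > 0 with g_{ss} > 0, so the point is a local minimum.
g(1/2, -3/2) = -27/2.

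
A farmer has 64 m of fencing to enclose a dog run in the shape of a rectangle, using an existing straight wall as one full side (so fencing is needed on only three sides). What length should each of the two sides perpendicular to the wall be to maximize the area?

16

Let the sides perpendicular to the wall have length x and the parallel side y, so 2x + y = 64 and the area is A = xy = x(64 − 2x).
A'(x) = 64 − 4x = 0 gives x = 16, and A''(x) = −4 < 0 confirms a maximum.
Then y = 64 − 2·16 = 32 and A = 512.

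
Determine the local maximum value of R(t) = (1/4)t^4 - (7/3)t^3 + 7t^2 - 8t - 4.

-20/3

Critical points: R'(t) = t^3 - 7t^2 + 14t - 8 vanishes at t = 1, 2, 4.
Since R''(t) = 3t^2 - 14t + 14, we get R''(1) = 3 > 0 ⇒ local minimum; R''(2) = -2 < 0 ⇒ local maximum; R''(4) = 6 > 0 ⇒ local minimum.
The local maximum is R(2) = -20/3.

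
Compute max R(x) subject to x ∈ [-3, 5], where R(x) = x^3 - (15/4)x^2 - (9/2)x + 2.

43/4

R'(x) = 3x^2 - (15/2)x - 9/2, which vanishes at x = -1/2 and x = 3.
Compare values at every candidate in [-3, 5]: R(-3) = -181/4,  R(-1/2) = 51/16,  R(3) = -73/4,  R(5) = 43/4.
Hence the absolute maximum is 43/4 at x = 5.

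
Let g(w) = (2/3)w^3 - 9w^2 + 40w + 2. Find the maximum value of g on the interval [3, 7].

Differentiating, g'(w) = 2w^2 - 18w + 40; which vanishes at w = 4 and w = 5.
Evaluating at the critical points and endpoints: g(3) = 59,  g(4) = 182/3,  g(5) = 181/3,  g(7) = 209/3.
So the maximum is g(7) = 209/3.

209/3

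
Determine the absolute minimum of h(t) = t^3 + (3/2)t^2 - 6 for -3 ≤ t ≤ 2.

Differentiating, h'(t) = 3t^2 + 3t; which vanishes at t = -1 and t = 0.
Compare values at every candidate in [-3, 2]: h(-3) = -39/2, h(-1) = -11/2, h(0) = -6, h(2) = 8.
So the minimum is h(-3) = -39/2.

-39/2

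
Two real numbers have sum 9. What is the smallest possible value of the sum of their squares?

81/2

With a + b = 9, a^2 + b^2 = a^2 + (9 − a)^2.
The derivative 2a − 2(9 − a) = 4a − 18 vanishes at a = 9/2; second derivative 4 > 0, a minimum.
The minimum is 2·(9/2)^2 = 81/2.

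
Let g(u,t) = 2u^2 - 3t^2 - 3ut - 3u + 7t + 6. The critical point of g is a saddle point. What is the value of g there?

206/33

∂g/∂u = 4u - 3t - 3 = 0 and ∂g/∂t = -3u - 6t + 7 = 0, so (u, t) = (13/11, 19/33).
The Hessian has g_{uu} = 4, g_{tt} = -6, g_{ut} = -3, giving D = -33 < 0, so the point is a saddle point.
g(13/11, 19/33) = 206/33.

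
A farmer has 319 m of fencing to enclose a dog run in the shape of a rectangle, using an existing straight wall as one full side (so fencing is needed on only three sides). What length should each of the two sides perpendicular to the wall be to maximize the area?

Let the sides perpendicular to the wall have length x and the parallel side y, so 2x + y = 319 and the area is A = xy = x(319 − 2x).
A'(x) = 319 − 4x = 0 gives x = 319/4, and A''(x) = −4 < 0 confirms a maximum.
Then y = 319 − 2·319/4 = 319/2 and A = 101761/8.

319/4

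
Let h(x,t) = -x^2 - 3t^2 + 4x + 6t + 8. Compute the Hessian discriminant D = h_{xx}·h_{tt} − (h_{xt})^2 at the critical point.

12

∂h/∂x = -2x + 4 = 0 and ∂h/∂t = -6t + 6 = 0, so (x, t) = (2, 1).
The Hessian has h_{xx} = -2, h_{tt} = -6, h_{xt} = 0, giving D = 12 > 0 with h_{xx} < 0, so the point is a local maximum.
D = (-2)·(-6) − (0)^2 = 12.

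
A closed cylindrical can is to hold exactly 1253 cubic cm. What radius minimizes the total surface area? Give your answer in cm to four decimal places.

With radius r and height h, πr²h = 1253 so h = 1253/(πr²), and S(r) = 2πr² + 2πrh = 2πr² + 2·1253/r.
S'(r) = 4πr − 2·1253/r² = 0 ⇒ r³ = 1253/(2π), so r ≈ 5.8424 and h = 2r ≈ 11.6848.
S''(r) = 4π + 4·1253/r³ > 0, so this is the minimum; S ≈ 643.4013.

5.8424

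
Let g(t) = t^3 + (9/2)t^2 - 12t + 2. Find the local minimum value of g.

Critical points: g'(t) = 3t^2 + 9t - 12 vanishes at t = -4, 1.
Second-derivative test with g''(t) = 6t + 9: g''(-4) = -15 < 0 ⇒ local maximum; g''(1) = 15 > 0 ⇒ local minimum.
Thus g has its local minimum at t = 1, with value -9/2.

-9/2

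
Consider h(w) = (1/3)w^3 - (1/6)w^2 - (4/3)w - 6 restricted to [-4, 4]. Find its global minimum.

The derivative is w^2 - (1/3)w - 4/3, which vanishes at w = -1 and w = 4/3.
Evaluating at the critical points and endpoints: h(-4) = -74/3,  h(-1) = -31/6,  h(4/3) = -590/81,  h(4) = 22/3.
Hence the absolute minimum is -74/3 at w = -4.

-74/3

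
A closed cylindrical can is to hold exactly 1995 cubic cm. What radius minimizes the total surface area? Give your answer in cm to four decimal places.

6.8221

With radius r and height h, πr²h = 1995 so h = 1995/(πr²), and S(r) = 2πr² + 2πrh = 2πr² + 2·1995/r.
S'(r) = 4πr − 2·1995/r² = 0 ⇒ r³ = 1995/(2π), so r ≈ 6.8221 and h = 2r ≈ 13.6443.
S''(r) = 4π + 4·1995/r³ > 0, so this is the minimum; S ≈ 877.2899.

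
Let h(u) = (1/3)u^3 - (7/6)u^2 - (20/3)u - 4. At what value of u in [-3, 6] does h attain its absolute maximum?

h'(u) = u^2 - (7/3)u - 20/3, which vanishes at u = -5/3 and u = 4.
Evaluating at the critical points and endpoints: h(-3) = -7/2,  h(-5/3) = 377/162,  h(4) = -28,  h(6) = -14.
The maximum over the interval is 377/162, attained at u = -5/3.

-5/3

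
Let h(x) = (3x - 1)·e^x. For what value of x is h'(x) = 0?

-2/3

Differentiating with the product rule gives h'(x) = (3x + 2)·e^x. Since e^x > 0, the only critical point is x = -2/3.
h''(-2/3) has the same sign as 3 > 0, so this is a local minimum.
h(-2/3) = (-3)·e^(-2/3) ≈ -1.5403.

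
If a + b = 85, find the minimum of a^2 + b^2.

With a + b = 85, a^2 + b^2 = a^2 + (85 − a)^2.
The derivative 2a − 2(85 − a) = 4a − 170 vanishes at a = 85/2; second derivative 4 > 0, a minimum.
The minimum is 2·(85/2)^2 = 7225/2.

7225/2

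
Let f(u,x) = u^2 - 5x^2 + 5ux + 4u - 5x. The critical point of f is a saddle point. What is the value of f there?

∂f/∂u = 2u + 5x + 4 = 0 and ∂f/∂x = 5u - 10x - 5 = 0, so (u, x) = (-1/3, -2/3).
The Hessian has f_{uu} = 2, f_{xx} = -10, f_{ux} = 5, giving D = -45 < 0, so the point is a saddle point.
f(-1/3, -2/3) = 1.

1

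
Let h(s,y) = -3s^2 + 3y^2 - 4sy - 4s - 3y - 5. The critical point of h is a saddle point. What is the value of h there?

∂h/∂s = -6s - 4y - 4 = 0 and ∂h/∂y = -4s + 6y - 3 = 0, so (s, y) = (-9/13, 1/26).
The Hessian has h_{ss} = -6, h_{yy} = 6, h_{sy} = -4, giving D = -52 < 0, so the point is a saddle point.
h(-9/13, 1/26) = -191/52.

-191/52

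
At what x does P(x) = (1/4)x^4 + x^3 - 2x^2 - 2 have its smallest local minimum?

-4

P'(x) = x^3 + 3x^2 - 4x = 0 at x = -4, 0, 1.
Since P''(x) = 3x^2 + 6x - 4, we get P''(-4) = 20 > 0 ⇒ local minimum; P''(0) = -4 < 0 ⇒ local maximum; P''(1) = 5 > 0 ⇒ local minimum.
Thus P has its smallest local minimum at x = -4, with value -34.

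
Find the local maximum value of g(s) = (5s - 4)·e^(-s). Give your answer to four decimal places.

Differentiating with the product rule gives g'(s) = (-5s + 9)·e^(-s). Since e^(-s) > 0, the only critical point is s = 9/5.
g''(9/5) has the same sign as -5 < 0, so this is a local maximum.
g(9/5) = (5)·e^(-9/5) ≈ 0.8265.

0.8265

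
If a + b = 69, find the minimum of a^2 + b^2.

4761/2

With a + b = 69, a^2 + b^2 = a^2 + (69 − a)^2.
The derivative 2a − 2(69 − a) = 4a − 138 vanishes at a = 69/2; second derivative 4 > 0, a minimum.
The minimum is 2·(69/2)^2 = 4761/2.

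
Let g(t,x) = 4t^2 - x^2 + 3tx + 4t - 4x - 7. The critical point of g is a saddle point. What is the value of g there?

∂g/∂t = 8t + 3x + 4 = 0 and ∂g/∂x = 3t - 2x - 4 = 0, so (t, x) = (4/25, -44/25).
The Hessian has g_{tt} = 8, g_{xx} = -2, g_{tx} = 3, giving D = -25 < 0, so the point is a saddle point.
g(4/25, -44/25) = -79/25.

-79/25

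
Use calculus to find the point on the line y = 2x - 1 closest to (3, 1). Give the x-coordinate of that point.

Minimize D(x)^2 = (x - 3)^2 + (2x - 2)^2.
d/dx[D^2] = 2(x - 3) + 2·2·(2x - 2) = 0 ⇒ x = 7/5.
Then y = 9/5 and the distance is √(16/5) ≈ 1.7889.

7/5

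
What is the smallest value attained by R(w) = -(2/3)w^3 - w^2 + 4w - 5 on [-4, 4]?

-143/3

Differentiating, R'(w) = -2w^2 - 2w + 4; which vanishes at w = -2 and w = 1.
Compare values at every candidate in [-4, 4]: R(-4) = 17/3,  R(-2) = -35/3,  R(1) = -8/3,  R(4) = -143/3.
So the minimum is R(4) = -143/3.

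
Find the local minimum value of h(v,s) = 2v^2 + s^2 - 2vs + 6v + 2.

∂h/∂v = 4v - 2s + 6 = 0 and ∂h/∂s = -2v + 2s = 0, so (v, s) = (-3, -3).
The Hessian has h_{vv} = 4, h_{ss} = 2, h_{vs} = -2, giving D = 4 > 0 with h_{vv} > 0, so the point is a local minimum.
h(-3, -3) = -7.

-7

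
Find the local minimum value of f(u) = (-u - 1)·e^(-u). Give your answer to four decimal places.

Differentiating with the product rule gives f'(u) = (u)·e^(-u). Since e^(-u) > 0, the only critical point is u = 0.
f''(0) has the same sign as 1 > 0, so this is a local minimum.
f(0) = (-1)·e^(0) ≈ -1.0000.

-1.0000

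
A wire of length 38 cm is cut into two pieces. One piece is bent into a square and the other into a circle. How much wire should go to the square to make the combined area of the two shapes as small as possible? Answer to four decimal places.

Let x be the length used for the square. Square side x/4; circle radius (38−x)/(2π).
A(x) = (x/4)² + π·((38−x)/(2π))² = x²/16 + (38−x)²/(4π) for 0 ≤ x ≤ 38. A'(x) = x/8 − (38−x)/(2π) = 0 gives x = 4·38/(π+4) ≈ 21.2838.
A'' = 1/8 + 1/(2π) > 0, so this gives the minimum combined area; x ≈ 21.2838 cm to the square.

21.2838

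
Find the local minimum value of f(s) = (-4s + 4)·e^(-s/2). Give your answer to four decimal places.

f'(s) = (-4)·e^(-s/2) + (-4s + 4)·(-1/2)·e^(-s/2) = (2s - 6)·e^(-s/2). Since e^(-s/2) > 0, the only critical point is s = 3.
f''(3) has the same sign as 2 > 0, so this is a local minimum.
f(3) = (-8)·e^(-3/2) ≈ -1.7850.

-1.7850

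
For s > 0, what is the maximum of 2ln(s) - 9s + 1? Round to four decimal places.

f'(s) = 2/s − 9 = 0 gives s = 2/9.
f''(s) = -2/s², which is negative for s > 0, so this is a local maximum.
f(2/9) = 2·ln(2/9) - 2 + 1 ≈ -4.0082.

-4.0082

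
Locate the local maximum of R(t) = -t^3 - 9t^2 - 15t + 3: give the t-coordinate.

Critical points: R'(t) = -3t^2 - 18t - 15 vanishes at t = -5, -1.
Second-derivative test with R''(t) = -6t - 18: R''(-5) = 12 > 0 ⇒ local minimum; R''(-1) = -12 < 0 ⇒ local maximum.
So the local maximum value is R(-1) = 10.

-1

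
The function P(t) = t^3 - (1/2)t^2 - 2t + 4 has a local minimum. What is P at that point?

P'(t) = 3t^2 - t - 2. Setting P'(t) = 0 gives t ∈ {-2/3, 1}.
Since P''(t) = 6t - 1, we get P''(-2/3) = -5 < 0 ⇒ local maximum; P''(1) = 5 > 0 ⇒ local minimum.
The local minimum is P(1) = 5/2.

5/2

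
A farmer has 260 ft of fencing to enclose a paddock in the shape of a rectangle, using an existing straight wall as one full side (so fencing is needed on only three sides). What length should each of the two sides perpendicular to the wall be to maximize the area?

65

Let the sides perpendicular to the wall have length x and the parallel side y, so 2x + y = 260 and the area is A = xy = x(260 − 2x).
A'(x) = 260 − 4x = 0 gives x = 65, and A''(x) = −4 < 0 confirms a maximum.
Then y = 260 − 2·65 = 130 and A = 8450.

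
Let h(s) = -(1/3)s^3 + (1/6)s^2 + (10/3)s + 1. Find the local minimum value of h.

h'(s) = -s^2 + (1/3)s + 10/3 = 0 at s = -5/3, 2.
Since h''(s) = -2s + 1/3, we get h''(-5/3) = 11/3 > 0 ⇒ local minimum; h''(2) = -11/3 < 0 ⇒ local maximum.
Thus h has its local minimum at s = -5/3, with value -413/162.

-413/162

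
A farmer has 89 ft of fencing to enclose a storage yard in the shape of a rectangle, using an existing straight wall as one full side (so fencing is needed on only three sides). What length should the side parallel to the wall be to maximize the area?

89/2

Let the sides perpendicular to the wall have length x and the parallel side y, so 2x + y = 89 and the area is A = xy = x(89 − 2x).
A'(x) = 89 − 4x = 0 gives x = 89/4, and A''(x) = −4 < 0 confirms a maximum.
Then y = 89 − 2·89/4 = 89/2 and A = 7921/8.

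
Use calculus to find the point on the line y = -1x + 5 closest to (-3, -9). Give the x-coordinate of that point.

Minimize D(x)^2 = (x + 3)^2 + (-x + 14)^2.
d/dx[D^2] = 2(x + 3) + 2·(-1)·(-x + 14) = 0 ⇒ x = 11/2.
Then y = -1/2 and the distance is √(289/2) ≈ 12.0208.

11/2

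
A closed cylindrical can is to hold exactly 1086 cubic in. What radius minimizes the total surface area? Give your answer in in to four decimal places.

With radius r and height h, πr²h = 1086 so h = 1086/(πr²), and S(r) = 2πr² + 2πrh = 2πr² + 2·1086/r.
S'(r) = 4πr − 2·1086/r² = 0 ⇒ r³ = 1086/(2π), so r ≈ 5.5704 and h = 2r ≈ 11.1407.
S''(r) = 4π + 4·1086/r³ > 0, so this is the minimum; S ≈ 584.8813.

5.5704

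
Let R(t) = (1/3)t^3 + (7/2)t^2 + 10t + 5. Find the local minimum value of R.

-11/3

Critical points: R'(t) = t^2 + 7t + 10 vanishes at t = -5, -2.
Since R''(t) = 2t + 7, we get R''(-5) = -3 < 0 ⇒ local maximum; R''(-2) = 3 > 0 ⇒ local minimum.
So the local minimum value is R(-2) = -11/3.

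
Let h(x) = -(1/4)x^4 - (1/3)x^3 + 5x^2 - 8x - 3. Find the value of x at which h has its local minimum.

h'(x) = -x^3 - x^2 + 10x - 8. Setting h'(x) = 0 gives x ∈ {-4, 1, 2}.
Second-derivative test with h''(x) = -3x^2 - 2x + 10: h''(-4) = -30 < 0 ⇒ local maximum; h''(1) = 5 > 0 ⇒ local minimum; h''(2) = -6 < 0 ⇒ local maximum.
The local minimum is h(1) = -79/12.

1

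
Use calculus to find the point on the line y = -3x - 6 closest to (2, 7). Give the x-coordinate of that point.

-37/10

Minimize D(x)^2 = (x - 2)^2 + (-3x - 13)^2.
d/dx[D^2] = 2(x - 2) + 2·(-3)·(-3x - 13) = 0 ⇒ x = -37/10.
Then y = 51/10 and the distance is √(361/10) ≈ 6.0083.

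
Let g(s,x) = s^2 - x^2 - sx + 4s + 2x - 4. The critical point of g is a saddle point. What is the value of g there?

-24/5

∂g/∂s = 2s - x + 4 = 0 and ∂g/∂x = -s - 2x + 2 = 0, so (s, x) = (-6/5, 8/5).
The Hessian has g_{ss} = 2, g_{xx} = -2, g_{sx} = -1, giving D = -5 < 0, so the point is a saddle point.
g(-6/5, 8/5) = -24/5.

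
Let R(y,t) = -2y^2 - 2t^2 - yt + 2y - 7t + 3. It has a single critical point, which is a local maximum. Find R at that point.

11

∂R/∂y = -4y - t + 2 = 0 and ∂R/∂t = -y - 4t - 7 = 0, so (y, t) = (1, -2).
The Hessian has R_{yy} = -4, R_{tt} = -4, R_{yt} = -1, giving D = 15 > 0 with R_{yy} < 0, so the point is a local maximum.
R(1, -2) = 11.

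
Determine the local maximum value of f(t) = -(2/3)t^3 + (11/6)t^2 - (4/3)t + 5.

f'(t) = -2t^2 + (11/3)t - 4/3 = 0 at t = 1/2, 4/3.
f''(t) = -4t + 11/3. f''(1/2) = 5/3 > 0 ⇒ local minimum; f''(4/3) = -5/3 < 0 ⇒ local maximum.
So the local maximum value is f(4/3) = 397/81.

397/81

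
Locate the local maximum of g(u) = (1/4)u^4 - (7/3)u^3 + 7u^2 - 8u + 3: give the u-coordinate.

2

Critical points: g'(u) = u^3 - 7u^2 + 14u - 8 vanishes at u = 1, 2, 4.
Second-derivative test with g''(u) = 3u^2 - 14u + 14: g''(1) = 3 > 0 ⇒ local minimum; g''(2) = -2 < 0 ⇒ local maximum; g''(4) = 6 > 0 ⇒ local minimum.
So the local maximum value is g(2) = 1/3.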